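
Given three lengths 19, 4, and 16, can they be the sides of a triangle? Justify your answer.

Yes.
The triangle inequality requires that the sum of any two sides exceeds the third.
Here 4 + 16 = 20 > 19, so the condition is met.

Yes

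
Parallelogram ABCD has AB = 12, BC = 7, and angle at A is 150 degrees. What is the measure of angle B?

Consecutive angles are supplementary: angle B = 180 - 150 = 30 degrees.

30 degrees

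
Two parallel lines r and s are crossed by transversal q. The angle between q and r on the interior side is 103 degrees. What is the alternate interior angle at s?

Alternate interior angles lie on opposite sides of the transversal, between the parallel lines.
By the alternate interior angle theorem, they are equal: 103 degrees.

103 degrees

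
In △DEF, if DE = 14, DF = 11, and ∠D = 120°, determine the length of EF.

When two sides and the included angle are known, the law of cosines gives the third side.
c^2 = a^2 + b^2 - 2ab cos(C) generalizes the Pythagorean theorem to non-right triangles.
Here: EF^2 = 196 + 121 - 308*(-1/2) = 471
EF = sqrt(471)

sqrt(471)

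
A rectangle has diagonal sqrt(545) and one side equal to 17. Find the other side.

b = sqrt(d^2 - a^2) = sqrt(545 - 289) = sqrt(256) = 16

16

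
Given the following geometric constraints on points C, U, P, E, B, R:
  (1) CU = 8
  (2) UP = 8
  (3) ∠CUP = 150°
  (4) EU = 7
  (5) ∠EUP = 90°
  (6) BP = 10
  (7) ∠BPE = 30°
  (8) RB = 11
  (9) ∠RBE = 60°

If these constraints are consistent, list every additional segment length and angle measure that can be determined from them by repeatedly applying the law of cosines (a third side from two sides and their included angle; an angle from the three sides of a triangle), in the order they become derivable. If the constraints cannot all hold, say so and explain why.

The constraints are consistent. Derivable facts, in order:
After 1 step:
- CP ≈ 15.45
- PE = √113
After 2 steps:
- EB ≈ 5.37
- ∠CPU = 15°
- ∠EPU = 41.19°
- ∠PCU = 15°
- ∠PEU = 48.81°
After 3 steps:
- ER ≈ 9.53
- ∠BEP = 68.5°
- ∠EBP = 81.5°
After 4 steps:
- ∠BER = 90.76°
- ∠BRE = 29.24°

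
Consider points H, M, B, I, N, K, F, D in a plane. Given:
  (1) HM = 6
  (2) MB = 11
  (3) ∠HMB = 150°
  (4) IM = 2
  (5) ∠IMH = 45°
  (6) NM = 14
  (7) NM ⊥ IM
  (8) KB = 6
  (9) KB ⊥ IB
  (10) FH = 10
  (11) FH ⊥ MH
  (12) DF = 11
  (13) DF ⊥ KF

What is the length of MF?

Step 1: By the law of cosines on triangle MHF: MF² = 6² + 10² − 2·6·10·cos(90°) = 136, so MF = 2·√34.

Therefore, the length of MF = 2·√34.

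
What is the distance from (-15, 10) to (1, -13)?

The horizontal distance is |1 - -15| = 16 and the vertical distance is |-13 - 10| = 23.
By the Pythagorean theorem, d = sqrt(16^2 + 23^2) = sqrt(785).

sqrt(785)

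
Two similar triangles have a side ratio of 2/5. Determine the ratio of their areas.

Area scales with the square of linear dimensions. If every length is multiplied by 2/5, then the area is multiplied by (2/5)^2 = 4/25.
The area ratio is 4:25.

4:25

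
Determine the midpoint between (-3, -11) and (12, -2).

M = ((x₁ + x₂)/2, (y₁ + y₂)/2)
= ((-3 + 12)/2, (-11 + -2)/2)
= (9/2, -13/2) = (9/2, -13/2)

(9/2, -13/2)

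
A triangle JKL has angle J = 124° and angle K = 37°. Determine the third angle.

The interior angles sum to 180°: angle L = 180 - 124 - 37 = 19°.
The triangle is obtuse (angles 124°, 37°, 19°).

19 degrees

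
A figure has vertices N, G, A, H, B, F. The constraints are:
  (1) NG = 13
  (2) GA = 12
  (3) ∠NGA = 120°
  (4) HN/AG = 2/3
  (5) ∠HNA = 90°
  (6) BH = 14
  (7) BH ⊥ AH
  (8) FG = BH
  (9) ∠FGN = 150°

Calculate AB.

From the given relations: HN = 2/3·AG = 2/3·12 = 8.
Step 1: By the law of cosines on triangle NGA: NA² = 13² + 12² − 2·13·12·cos(120°) = 469, so NA ≈ 21.66.
Step 2: By the law of cosines on triangle HNA: HA² = 8² + 21.66² − 2·8·21.66·cos(90°) = 533, so HA ≈ 23.09.
Step 3: By the law of cosines on triangle AHB: AB² = 23.09² + 14² − 2·23.09·14·cos(90°) = 729, so AB = 27.

Therefore, the length of AB = 27.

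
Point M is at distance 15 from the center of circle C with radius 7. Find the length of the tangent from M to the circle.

Let T be the point of tangency. Then CT ⊥ MT (radius ⊥ tangent).
In right triangle CTM: CM² = CT² + MT²
15² = 7² + MT²
MT² = 176, MT = 4*sqrt(11)

4*sqrt(11)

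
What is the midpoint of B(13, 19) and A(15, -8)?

M = ((x₁ + x₂)/2, (y₁ + y₂)/2)
= ((13 + 15)/2, (19 + -8)/2)
= (28/2, 11/2) = (14, 11/2)

(14, 11/2)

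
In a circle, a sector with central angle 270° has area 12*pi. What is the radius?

Sector area A = πr² × θ/360, so r² = 360A / (πθ).
r² = 360 × 12*pi / (π × 270)
r² = 16
r = 4

4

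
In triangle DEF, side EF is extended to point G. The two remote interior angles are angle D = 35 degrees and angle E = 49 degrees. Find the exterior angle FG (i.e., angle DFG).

By the exterior angle theorem, an exterior angle of a triangle equals the sum of the two remote interior angles.
Exterior angle = angle D + angle E
Exterior angle = 35 + 49 = 84 degrees

84 degrees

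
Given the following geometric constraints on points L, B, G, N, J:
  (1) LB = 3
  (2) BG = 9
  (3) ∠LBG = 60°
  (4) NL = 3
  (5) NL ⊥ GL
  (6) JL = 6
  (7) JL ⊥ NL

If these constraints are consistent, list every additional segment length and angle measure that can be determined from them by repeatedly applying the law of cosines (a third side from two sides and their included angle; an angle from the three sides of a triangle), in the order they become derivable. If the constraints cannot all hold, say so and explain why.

The constraints are consistent. Derivable facts, in order:
After 1 step:
- LG = 3·√7
- NJ = 3·√5
After 2 steps:
- GN = 6·√2
- ∠BGL = 19.11°
- ∠BLG = 100.89°
- ∠JNL = 63.43°
- ∠LJN = 26.57°
After 3 steps:
- ∠GNL = 69.3°
- ∠LGN = 20.7°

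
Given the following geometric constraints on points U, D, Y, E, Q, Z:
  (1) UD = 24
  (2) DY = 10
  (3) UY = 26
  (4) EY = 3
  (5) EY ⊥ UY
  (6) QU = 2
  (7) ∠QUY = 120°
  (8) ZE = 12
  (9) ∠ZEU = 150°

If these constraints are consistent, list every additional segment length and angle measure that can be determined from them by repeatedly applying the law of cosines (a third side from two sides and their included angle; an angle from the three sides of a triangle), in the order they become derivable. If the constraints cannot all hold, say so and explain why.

The constraints are consistent. Derivable facts, in order:
After 1 step:
- UE ≈ 26.17
- YQ = 2·√183
- ∠DUY = 22.62°
- ∠DYU = 67.38°
- ∠UDY = 90°
After 2 steps:
- UZ ≈ 37.05
- ∠EUY = 6.58°
- ∠QYU = 3.67°
- ∠UEY = 83.42°
- ∠UQY = 56.33°
After 3 steps:
- ∠EUZ = 9.32°
- ∠EZU = 20.68°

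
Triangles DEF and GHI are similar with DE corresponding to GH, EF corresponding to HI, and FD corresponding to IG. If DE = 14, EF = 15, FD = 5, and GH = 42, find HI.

k = 42/14 = 3. HI = 3 * 15 = 45.

45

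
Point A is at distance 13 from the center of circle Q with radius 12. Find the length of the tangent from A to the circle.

The tangent, radius, and line from the external point to the center form a right triangle.
The right angle is where the tangent meets the radius.
By the Pythagorean theorem: tangent² + 12² = 13²
tangent² = 169 - 144 = 25
tangent = 5

5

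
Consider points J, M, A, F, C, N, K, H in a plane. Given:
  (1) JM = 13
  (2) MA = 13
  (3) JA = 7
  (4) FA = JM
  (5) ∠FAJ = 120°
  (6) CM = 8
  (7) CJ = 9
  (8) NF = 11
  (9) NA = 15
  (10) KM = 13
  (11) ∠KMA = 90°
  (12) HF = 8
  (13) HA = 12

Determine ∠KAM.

Step 1: By the law of cosines on triangle AMK: AK² = 13² + 13² − 2·13·13·cos(90°) = 338, so AK = 13·√2.
Step 2: By the inverse law of cosines on triangle KAM: cos(∠KAM) = ((13·√2)² + 13² − 13²) / (2·13·√2·13) = 338/478 = 0.7071, so ∠KAM = 45°.

Therefore, the measure of angle ∠KAM = 45°.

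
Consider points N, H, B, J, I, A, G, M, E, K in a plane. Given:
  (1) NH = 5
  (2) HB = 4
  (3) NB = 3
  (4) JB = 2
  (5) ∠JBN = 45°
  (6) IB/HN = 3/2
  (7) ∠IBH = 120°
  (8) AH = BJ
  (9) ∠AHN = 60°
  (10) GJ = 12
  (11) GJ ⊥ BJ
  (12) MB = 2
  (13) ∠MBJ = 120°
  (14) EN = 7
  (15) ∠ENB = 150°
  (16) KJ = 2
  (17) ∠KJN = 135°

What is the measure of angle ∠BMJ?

Step 1: By the law of cosines on triangle MBJ: MJ² = 2² + 2² − 2·2·2·cos(120°) = 12, so MJ = 2·√3.
Step 2: By the inverse law of cosines on triangle BMJ: cos(∠BMJ) = (2² + (2·√3)² − 2²) / (2·2·2·√3) = 12/13.86 = 0.866, so ∠BMJ = 30°.

Therefore, the measure of angle ∠BMJ = 30°.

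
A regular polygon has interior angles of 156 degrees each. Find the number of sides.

The exterior angle is the supplement of the interior angle: 180 - 156 = 24 degrees.
Since the exterior angles of any convex polygon sum to 360 degrees, the number of sides is 360 / 24 = 15.

15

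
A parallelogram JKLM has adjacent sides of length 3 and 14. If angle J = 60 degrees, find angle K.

Consecutive angles are supplementary: angle K = 180 - 60 = 120 degrees.

120 degrees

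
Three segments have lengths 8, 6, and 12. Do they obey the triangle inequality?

Check all three triangle inequalities:
8 + 6 = 14 > 12 ✓
8 + 12 = 20 > 6 ✓
6 + 12 = 18 > 8 ✓
All conditions hold, so these sides form a valid triangle.

Yes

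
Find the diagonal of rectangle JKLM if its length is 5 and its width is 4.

Using the Pythagorean theorem:
d² = 5² + 4² = 25 + 16 = 41
d = sqrt(41)

sqrt(41)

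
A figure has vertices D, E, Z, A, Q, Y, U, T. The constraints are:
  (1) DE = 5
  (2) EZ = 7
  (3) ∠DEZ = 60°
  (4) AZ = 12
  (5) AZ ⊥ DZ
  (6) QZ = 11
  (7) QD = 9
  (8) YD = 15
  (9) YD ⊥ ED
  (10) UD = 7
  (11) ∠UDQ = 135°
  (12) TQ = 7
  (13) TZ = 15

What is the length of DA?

Step 1: By the law of cosines on triangle ZED: ZD² = 7² + 5² − 2·7·5·cos(60°) = 39, so ZD = √39.
Step 2: By the law of cosines on triangle DZA: DA² = √39² + 12² − 2·√39·12·cos(90°) = 183, so DA = √183.

Therefore, the length of DA = √183.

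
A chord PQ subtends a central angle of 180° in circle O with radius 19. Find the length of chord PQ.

Drop a perpendicular from the center to the chord, bisecting both the chord and the central angle.
Each half-chord = r sin(θ/2) = 19 sin(90°).
The full chord = 2 × 19 × sin(90°) = 38.

38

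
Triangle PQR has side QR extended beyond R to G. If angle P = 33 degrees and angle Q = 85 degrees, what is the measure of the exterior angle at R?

The interior angle at R is 180 - 33 - 85 = 62 degrees.
The exterior angle and interior angle at R are supplementary:
Exterior angle = 180 - 62 = 118 degrees.

118 degrees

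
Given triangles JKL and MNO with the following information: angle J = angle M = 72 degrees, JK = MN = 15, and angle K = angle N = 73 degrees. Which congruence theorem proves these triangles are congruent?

Consider the given information: angle J = angle M = 72 degrees, JK = MN = 15, and angle K = angle N = 73 degrees
This is not SSS or AAS: SSS requires all three pairs of sides, but we don't have that. AAS requires two angles and a non-included side.
The correct criterion is ASA. Two pairs of corresponding angles and the included side are equal (Angle-Side-Angle).

ASA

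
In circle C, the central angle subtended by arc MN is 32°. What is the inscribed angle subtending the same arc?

Inscribed angle = 32° / 2 = 16° (inscribed angle theorem).

16°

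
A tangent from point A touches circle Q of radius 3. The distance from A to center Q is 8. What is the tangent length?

tangent = √(d² - r²) = √(8² - 3²) = √(64 - 9) = √55 = sqrt(55)

sqrt(55)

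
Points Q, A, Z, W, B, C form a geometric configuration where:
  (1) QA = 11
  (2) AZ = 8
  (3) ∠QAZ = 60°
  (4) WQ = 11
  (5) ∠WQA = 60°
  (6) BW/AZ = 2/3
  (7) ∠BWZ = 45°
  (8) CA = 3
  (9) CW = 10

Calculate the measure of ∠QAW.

Step 1: By the law of cosines on triangle AQW: AW² = 11² + 11² − 2·11·11·cos(60°) = 121, so AW = 11.
Step 2: By the inverse law of cosines on triangle QAW: cos(∠QAW) = (11² + 11² − 11²) / (2·11·11) = 121/242 = 0.5, so ∠QAW = 60°.

Therefore, the measure of angle ∠QAW = 60°.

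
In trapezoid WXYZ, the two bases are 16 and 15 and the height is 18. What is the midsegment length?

The midsegment (median) of a trapezoid connects the midpoints of the non-parallel sides.
Its length is the average of the two bases: (16 + 15) / 2 = 31/2.

31/2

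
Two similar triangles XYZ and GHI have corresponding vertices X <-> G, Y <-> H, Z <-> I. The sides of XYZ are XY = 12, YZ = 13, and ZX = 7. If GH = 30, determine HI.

Similar triangles have proportional sides. Setting up the proportion:
GH / XY = HI / YZ
30 / 12 = HI / 13
HI = 13 * 30 / 12 = 65/2.

65/2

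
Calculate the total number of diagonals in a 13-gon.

Each of the 13 vertices connects to 10 non-adjacent vertices via diagonals.
Total connections = 13 × 10 = 130, but each diagonal is counted twice.
Number of diagonals = 130 / 2 = 65.

65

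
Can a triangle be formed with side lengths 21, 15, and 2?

Check the triangle inequality: 15 + 2 = 17 ≤ 21.
Since the sum of two sides does not exceed the third, no triangle can be formed.

No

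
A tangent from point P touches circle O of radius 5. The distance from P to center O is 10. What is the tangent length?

Let T be the point of tangency. Then OT ⊥ PT (radius ⊥ tangent).
In right triangle OTP: OP² = OT² + PT²
10² = 5² + PT²
PT² = 75, PT = 5*sqrt(3)

5*sqrt(3)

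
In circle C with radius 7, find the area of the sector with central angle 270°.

Sector area = πr² × θ/360
= π × 7² × 3/4
= π × 49 × 3/4
= 147*pi/4

147*pi/4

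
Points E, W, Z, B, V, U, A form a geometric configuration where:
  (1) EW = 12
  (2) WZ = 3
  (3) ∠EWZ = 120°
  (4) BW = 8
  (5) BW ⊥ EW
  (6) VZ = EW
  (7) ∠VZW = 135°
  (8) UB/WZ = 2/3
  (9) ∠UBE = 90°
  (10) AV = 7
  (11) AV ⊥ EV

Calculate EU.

From the given relations: UB = 2/3·WZ = 2/3·3 = 2.
Step 1: By the law of cosines on triangle BWE: BE² = 8² + 12² − 2·8·12·cos(90°) = 208, so BE = 4·√13.
Step 2: By the law of cosines on triangle EBU: EU² = (4·√13)² + 2² − 2·4·√13·2·cos(90°) = 212, so EU = 2·√53.

Therefore, the length of EU = 2·√53.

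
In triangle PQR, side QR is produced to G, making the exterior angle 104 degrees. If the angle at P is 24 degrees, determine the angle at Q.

angle Q = 104 - 24 = 80 degrees (exterior angle theorem).

80 degrees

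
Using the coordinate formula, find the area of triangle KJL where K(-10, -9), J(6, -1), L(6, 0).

Shoelace: Area = (1/2)|-10(-1-0) + 6(0--9) + 6(-9--1)| = (1/2)(16) = 8

8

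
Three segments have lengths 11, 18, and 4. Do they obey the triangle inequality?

Check the triangle inequality: 11 + 4 = 15 ≤ 18.
Since the sum of two sides does not exceed the third, no triangle can be formed.

No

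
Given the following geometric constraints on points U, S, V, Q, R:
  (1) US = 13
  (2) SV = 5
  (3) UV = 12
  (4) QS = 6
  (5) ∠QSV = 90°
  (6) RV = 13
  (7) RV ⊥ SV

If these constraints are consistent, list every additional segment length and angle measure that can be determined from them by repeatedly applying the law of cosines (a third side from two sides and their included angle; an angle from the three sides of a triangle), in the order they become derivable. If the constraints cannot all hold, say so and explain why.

The constraints are consistent. Derivable facts, in order:
After 1 step:
- SR = √194
- VQ = √61
- ∠SUV = 22.62°
- ∠SVU = 90°
- ∠USV = 67.38°
After 2 steps:
- ∠QVS = 50.19°
- ∠RSV = 68.96°
- ∠SQV = 39.81°
- ∠SRV = 21.04°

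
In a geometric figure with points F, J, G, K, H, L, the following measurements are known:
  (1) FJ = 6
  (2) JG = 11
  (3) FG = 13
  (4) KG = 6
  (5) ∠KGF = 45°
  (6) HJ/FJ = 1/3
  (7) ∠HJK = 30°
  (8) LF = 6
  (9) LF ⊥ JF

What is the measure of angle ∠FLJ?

Step 1: By the law of cosines on triangle LFJ: LJ² = 6² + 6² − 2·6·6·cos(90°) = 72, so LJ = 6·√2.
Step 2: By the inverse law of cosines on triangle FLJ: cos(∠FLJ) = (6² + (6·√2)² − 6²) / (2·6·6·√2) = 72/101.82 = 0.7071, so ∠FLJ = 45°.

Therefore, the measure of angle ∠FLJ = 45°.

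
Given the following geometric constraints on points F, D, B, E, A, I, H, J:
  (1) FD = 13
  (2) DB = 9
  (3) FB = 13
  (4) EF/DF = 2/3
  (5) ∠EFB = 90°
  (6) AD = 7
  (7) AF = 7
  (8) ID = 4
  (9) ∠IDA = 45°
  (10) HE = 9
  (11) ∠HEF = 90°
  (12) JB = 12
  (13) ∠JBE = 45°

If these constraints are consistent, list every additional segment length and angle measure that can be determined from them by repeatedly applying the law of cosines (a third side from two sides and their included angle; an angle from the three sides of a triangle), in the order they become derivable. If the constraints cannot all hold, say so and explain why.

The constraints are consistent. Derivable facts, in order:
After 1 step:
- AI ≈ 5.04
- BE ≈ 15.62
- FH ≈ 12.49
- ∠ADF = 21.79°
- ∠AFD = 21.79°
- ∠BDF = 69.75°
- ∠BFD = 40.5°
- ∠DAF = 136.43°
- ∠DBF = 69.75°
After 2 steps:
- EJ ≈ 11.09
- ∠AID = 100.86°
- ∠BEF = 56.31°
- ∠DAI = 34.14°
- ∠EBF = 33.69°
- ∠EFH = 46.08°
- ∠EHF = 43.92°
After 3 steps:
- ∠BEJ = 49.93°
- ∠BJE = 85.07°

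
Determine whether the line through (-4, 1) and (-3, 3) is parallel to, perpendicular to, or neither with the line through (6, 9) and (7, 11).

Slope of line 1: m1 = (3 - 1)/(-3 - -4) = 2/1 = 2
Slope of line 2: m2 = (11 - 9)/(7 - 6) = 2/1 = 2
m1 = m2, so the lines are parallel.

Parallel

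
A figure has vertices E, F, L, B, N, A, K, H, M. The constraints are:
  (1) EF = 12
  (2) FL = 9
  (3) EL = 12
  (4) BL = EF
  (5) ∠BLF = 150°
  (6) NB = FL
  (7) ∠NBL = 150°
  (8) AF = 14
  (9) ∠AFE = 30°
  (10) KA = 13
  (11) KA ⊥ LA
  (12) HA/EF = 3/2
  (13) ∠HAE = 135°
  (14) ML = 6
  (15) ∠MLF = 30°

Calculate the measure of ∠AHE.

From the given relations: HA = 3/2·EF = 3/2·12 = 18.
Step 1: By the law of cosines on triangle EFA: EA² = 12² + 14² − 2·12·14·cos(30°) = 49.02, so EA ≈ 7.
Step 2: By the law of cosines on triangle HAE: HE² = 18² + 7² − 2·18·7·cos(135°) = 551.23, so HE ≈ 23.48.
Step 3: By the inverse law of cosines on triangle AHE: cos(∠AHE) = (18² + 23.48² − 7²) / (2·18·23.48) = 826.22/845.22 = 0.9775, so ∠AHE = 12.17°.

Therefore, the measure of angle ∠AHE = 12.17°.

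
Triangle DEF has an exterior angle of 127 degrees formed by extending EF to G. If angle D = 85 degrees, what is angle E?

The exterior angle theorem states that an exterior angle equals the sum of the two non-adjacent interior angles.
So 127 = 85 + angle E, which gives angle E = 127 - 85 = 42 degrees.

42 degrees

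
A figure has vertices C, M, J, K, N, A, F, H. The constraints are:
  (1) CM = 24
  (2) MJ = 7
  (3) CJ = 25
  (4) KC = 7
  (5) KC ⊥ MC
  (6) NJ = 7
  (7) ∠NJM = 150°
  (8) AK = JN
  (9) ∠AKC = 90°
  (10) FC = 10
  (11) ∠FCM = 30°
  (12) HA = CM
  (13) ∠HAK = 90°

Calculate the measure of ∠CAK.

From the given relations: AK = JN = 7.
Step 1: By the law of cosines on triangle AKC: AC² = 7² + 7² − 2·7·7·cos(90°) = 98, so AC = 7·√2.
Step 2: By the inverse law of cosines on triangle CAK: cos(∠CAK) = ((7·√2)² + 7² − 7²) / (2·7·√2·7) = 98/138.59 = 0.7071, so ∠CAK = 45°.

Therefore, the measure of angle ∠CAK = 45°.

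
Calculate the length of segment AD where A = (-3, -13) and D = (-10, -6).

The horizontal distance is |-10 - -3| = 7 and the vertical distance is |-6 - -13| = 7.
By the Pythagorean theorem, d = sqrt(7^2 + 7^2) = sqrt(98) = 7*sqrt(2).

7*sqrt(2)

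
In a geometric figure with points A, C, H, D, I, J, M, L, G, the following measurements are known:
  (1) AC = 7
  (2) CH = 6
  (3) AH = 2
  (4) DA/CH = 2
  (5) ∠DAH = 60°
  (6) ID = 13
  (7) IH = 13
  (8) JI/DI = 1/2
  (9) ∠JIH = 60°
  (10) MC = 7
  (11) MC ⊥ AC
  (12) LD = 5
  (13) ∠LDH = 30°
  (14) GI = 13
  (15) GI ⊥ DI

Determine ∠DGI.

Step 1: By the law of cosines on triangle GID: GD² = 13² + 13² − 2·13·13·cos(90°) = 338, so GD = 13·√2.
Step 2: By the inverse law of cosines on triangle DGI: cos(∠DGI) = ((13·√2)² + 13² − 13²) / (2·13·√2·13) = 338/478 = 0.7071, so ∠DGI = 45°.

Therefore, the measure of angle ∠DGI = 45°.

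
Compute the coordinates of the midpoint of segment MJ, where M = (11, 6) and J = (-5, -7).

The midpoint is the point halfway along the segment.
Move half the horizontal distance: 11 + (-5 - 11)/2 = 11 + -16/2 = 3
Move half the vertical distance: 6 + (-7 - 6)/2 = 6 + -13/2 = -1/2
Midpoint = (3, -1/2)

(3, -1/2)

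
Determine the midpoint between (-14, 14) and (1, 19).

The midpoint is the point halfway along the segment.
Move half the horizontal distance: -14 + (1 - -14)/2 = -14 + 15/2 = -13/2
Move half the vertical distance: 14 + (19 - 14)/2 = 14 + 5/2 = 33/2
Midpoint = (-13/2, 33/2)

(-13/2, 33/2)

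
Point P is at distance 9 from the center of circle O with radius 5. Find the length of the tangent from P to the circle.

tangent = √(d² - r²) = √(9² - 5²) = √(81 - 25) = √56 = 2*sqrt(14)

2*sqrt(14)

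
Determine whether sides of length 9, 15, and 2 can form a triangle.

The longest side is 15. The other two sides sum to 2 + 9 = 11.
Since 11 ≤ 15, the two shorter sides cannot reach around to close the triangle.

No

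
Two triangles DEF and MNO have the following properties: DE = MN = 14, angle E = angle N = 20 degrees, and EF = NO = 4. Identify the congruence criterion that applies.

Consider the given information: DE = MN = 14, angle E = angle N = 20 degrees, and EF = NO = 4
This is not ASA or AAS: ASA requires two angles and the side between them. AAS requires two angles and a non-included side.
The correct criterion is SAS. Two pairs of corresponding sides and the included angle are equal (Side-Angle-Side).

SAS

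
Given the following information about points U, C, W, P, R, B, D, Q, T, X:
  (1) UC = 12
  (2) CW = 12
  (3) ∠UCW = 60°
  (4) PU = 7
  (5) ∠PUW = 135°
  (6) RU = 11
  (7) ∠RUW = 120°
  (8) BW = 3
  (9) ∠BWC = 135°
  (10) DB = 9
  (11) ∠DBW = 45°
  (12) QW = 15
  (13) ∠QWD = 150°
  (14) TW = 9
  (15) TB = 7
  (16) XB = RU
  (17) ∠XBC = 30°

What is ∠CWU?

Step 1: By the law of cosines on triangle WCU: WU² = 12² + 12² − 2·12·12·cos(60°) = 144, so WU = 12.
Step 2: By the inverse law of cosines on triangle CWU: cos(∠CWU) = (12² + 12² − 12²) / (2·12·12) = 144/288 = 0.5, so ∠CWU = 60°.

Therefore, the measure of angle ∠CWU = 60°.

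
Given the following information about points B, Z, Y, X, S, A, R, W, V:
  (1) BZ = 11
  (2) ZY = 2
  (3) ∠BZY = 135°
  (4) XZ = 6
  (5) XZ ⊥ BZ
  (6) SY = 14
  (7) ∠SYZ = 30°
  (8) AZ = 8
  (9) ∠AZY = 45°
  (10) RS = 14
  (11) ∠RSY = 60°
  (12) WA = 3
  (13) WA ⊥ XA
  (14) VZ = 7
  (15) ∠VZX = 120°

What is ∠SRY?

Step 1: By the law of cosines on triangle RSY: RY² = 14² + 14² − 2·14·14·cos(60°) = 196, so RY = 14.
Step 2: By the inverse law of cosines on triangle SRY: cos(∠SRY) = (14² + 14² − 14²) / (2·14·14) = 196/392 = 0.5, so ∠SRY = 60°.

Therefore, the measure of angle ∠SRY = 60°.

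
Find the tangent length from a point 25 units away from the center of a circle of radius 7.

Let T be the point of tangency. Then QT ⊥ XT (radius ⊥ tangent).
In right triangle QTX: QX² = QT² + XT²
25² = 7² + XT²
XT² = 576, XT = 24

24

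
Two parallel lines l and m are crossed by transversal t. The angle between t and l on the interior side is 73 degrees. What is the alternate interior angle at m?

Alternate interior angles are equal: 73 degrees.

73 degrees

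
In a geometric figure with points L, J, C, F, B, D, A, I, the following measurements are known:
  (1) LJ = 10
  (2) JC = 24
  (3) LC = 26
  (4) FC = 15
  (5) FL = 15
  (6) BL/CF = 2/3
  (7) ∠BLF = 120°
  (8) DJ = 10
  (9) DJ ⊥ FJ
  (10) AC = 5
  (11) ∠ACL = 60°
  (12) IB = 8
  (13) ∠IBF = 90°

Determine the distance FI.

From the given relations: BL = 2/3·CF = 2/3·15 = 10.
Step 1: By the law of cosines on triangle BLF: BF² = 10² + 15² − 2·10·15·cos(120°) = 475, so BF = 5·√19.
Step 2: By the law of cosines on triangle FBI: FI² = (5·√19)² + 8² − 2·5·√19·8·cos(90°) = 539, so FI = 7·√11.

Therefore, the length of FI = 7·√11.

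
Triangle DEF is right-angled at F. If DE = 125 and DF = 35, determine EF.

Rearranging the Pythagorean theorem to solve for the unknown leg:
leg^2 = hypotenuse^2 - known_leg^2 = 15625 - 1225 = 14400
leg = sqrt(14400) = 120.

120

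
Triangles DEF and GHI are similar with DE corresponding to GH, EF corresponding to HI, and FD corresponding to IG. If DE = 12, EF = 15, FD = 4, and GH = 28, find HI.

Since the triangles are similar, the ratio of corresponding sides is constant.
Scale factor k = GH / DE = 28 / 12 = 7/3
HI = k * EF = 7/3 * 15 = 35

35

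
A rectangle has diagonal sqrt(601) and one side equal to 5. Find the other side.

The diagonal of a rectangle forms a right triangle with the two sides.
Rearranging the Pythagorean theorem: missing side = sqrt(d^2 - known^2).
= sqrt(601 - 25) = sqrt(576) = 24.

24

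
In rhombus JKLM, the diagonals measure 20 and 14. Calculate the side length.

Half-diagonals are 10 and 7. side = sqrt(10^2 + 7^2) = sqrt(149)

sqrt(149)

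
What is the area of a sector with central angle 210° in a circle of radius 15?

Sector area = π(15²)(7/12) = 525*pi/4

525*pi/4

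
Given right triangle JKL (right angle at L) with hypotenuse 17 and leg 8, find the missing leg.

By the Pythagorean theorem: KL^2 = JK^2 - JL^2
KL^2 = 17^2 - 8^2 = 289 - 64 = 225
KL = sqrt(225) = 15

15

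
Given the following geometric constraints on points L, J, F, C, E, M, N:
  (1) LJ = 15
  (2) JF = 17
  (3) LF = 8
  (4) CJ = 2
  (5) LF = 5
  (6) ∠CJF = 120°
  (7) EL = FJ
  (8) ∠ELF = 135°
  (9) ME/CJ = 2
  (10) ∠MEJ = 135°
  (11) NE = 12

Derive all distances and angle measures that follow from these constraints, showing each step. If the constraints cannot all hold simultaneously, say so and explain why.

These constraints are not satisfiable: (3) LF = 8 and (5) LF = 5 assign two different lengths to the same segment. No planar figure meets all of them, so nothing further can be derived.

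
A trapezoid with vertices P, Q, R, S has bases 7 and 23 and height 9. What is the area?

Area = (7 + 23) * 9 / 2 = 270 / 2 = 135

135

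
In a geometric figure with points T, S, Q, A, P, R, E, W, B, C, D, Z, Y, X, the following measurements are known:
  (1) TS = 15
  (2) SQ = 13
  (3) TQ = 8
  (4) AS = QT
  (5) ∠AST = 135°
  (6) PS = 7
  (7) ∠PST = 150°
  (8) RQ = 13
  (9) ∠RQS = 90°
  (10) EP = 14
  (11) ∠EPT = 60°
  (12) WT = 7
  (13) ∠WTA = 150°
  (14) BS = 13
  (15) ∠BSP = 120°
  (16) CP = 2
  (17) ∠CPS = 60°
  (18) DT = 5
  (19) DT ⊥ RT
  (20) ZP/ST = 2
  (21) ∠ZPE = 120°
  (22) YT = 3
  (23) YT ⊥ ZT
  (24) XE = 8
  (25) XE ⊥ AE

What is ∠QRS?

Step 1: By the law of cosines on triangle RQS: RS² = 13² + 13² − 2·13·13·cos(90°) = 338, so RS = 13·√2.
Step 2: By the inverse law of cosines on triangle QRS: cos(∠QRS) = (13² + (13·√2)² − 13²) / (2·13·13·√2) = 338/478 = 0.7071, so ∠QRS = 45°.

Therefore, the measure of angle ∠QRS = 45°.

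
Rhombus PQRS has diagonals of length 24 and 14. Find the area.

Area = (24 * 14) / 2 = 336 / 2 = 168

168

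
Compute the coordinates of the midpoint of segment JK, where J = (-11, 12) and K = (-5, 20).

M = ((x₁ + x₂)/2, (y₁ + y₂)/2)
= ((-11 + -5)/2, (12 + 20)/2)
= (-16/2, 32/2) = (-8, 16)

(-8, 16)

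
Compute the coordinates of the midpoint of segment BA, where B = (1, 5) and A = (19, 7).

The midpoint is the average of the coordinates:
x: (1 + 19)/2 = 10
y: (5 + 7)/2 = 6
Midpoint = (10, 6)

(10, 6)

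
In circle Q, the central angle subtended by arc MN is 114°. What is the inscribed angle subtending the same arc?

An inscribed angle intercepts an arc from a point on the circle, while the central angle intercepts the same arc from the center.
The inscribed angle is always half the central angle: 114° / 2 = 57°.

57°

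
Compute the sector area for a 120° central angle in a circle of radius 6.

The full circle has area πr² = π(6)² = 36*pi.
The sector covers 120° out of 360°, a fraction of 1/3.
Sector area = 36*pi × 1/3 = 12*pi.

12*pi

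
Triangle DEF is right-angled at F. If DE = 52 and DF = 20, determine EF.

By the Pythagorean theorem: EF^2 = DE^2 - DF^2
EF^2 = 52^2 - 20^2 = 2704 - 400 = 2304
EF = sqrt(2304) = 48

48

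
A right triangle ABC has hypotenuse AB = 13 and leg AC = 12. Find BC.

By the Pythagorean theorem: BC^2 = AB^2 - AC^2
BC^2 = 13^2 - 12^2 = 169 - 144 = 25
BC = sqrt(25) = 5

5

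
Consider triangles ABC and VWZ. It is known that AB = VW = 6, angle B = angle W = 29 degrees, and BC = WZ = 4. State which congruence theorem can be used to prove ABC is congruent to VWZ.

Consider the given information: AB = VW = 6, angle B = angle W = 29 degrees, and BC = WZ = 4
This is not SSS or AAS: SSS requires all three pairs of sides, but we don't have that. AAS requires two angles and a non-included side.
The correct criterion is SAS. Two pairs of corresponding sides and the included angle are equal (Side-Angle-Side).

SAS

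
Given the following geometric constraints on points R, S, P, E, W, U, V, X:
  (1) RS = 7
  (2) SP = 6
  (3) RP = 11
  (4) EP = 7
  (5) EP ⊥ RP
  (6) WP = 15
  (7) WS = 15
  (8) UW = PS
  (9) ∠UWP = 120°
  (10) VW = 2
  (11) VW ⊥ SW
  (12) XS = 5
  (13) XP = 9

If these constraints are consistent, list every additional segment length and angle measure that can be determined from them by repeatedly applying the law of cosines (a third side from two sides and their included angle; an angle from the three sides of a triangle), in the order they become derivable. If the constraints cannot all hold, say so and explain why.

The constraints are consistent. Derivable facts, in order:
After 1 step:
- PU = 3·√39
- RE = √170
- SV ≈ 15.13
- ∠PRS = 29.53°
- ∠PSR = 115.38°
- ∠PSW = 78.46°
- ∠PSX = 109.47°
- ∠PWS = 23.07°
- ∠PXS = 38.94°
- ∠RPS = 35.1°
- ∠SPW = 78.46°
- ∠SPX = 31.59°
After 2 steps:
- ∠ERP = 32.47°
- ∠PER = 57.53°
- ∠PUW = 43.9°
- ∠SVW = 82.41°
- ∠UPW = 16.1°
- ∠VSW = 7.59°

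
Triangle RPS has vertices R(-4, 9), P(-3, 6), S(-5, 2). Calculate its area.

Shoelace: Area = (1/2)|-4(6-2) + -3(2-9) + -5(9-6)| = (1/2)(10) = 5

5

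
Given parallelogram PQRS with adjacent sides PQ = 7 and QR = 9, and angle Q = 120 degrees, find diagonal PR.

Law of cosines: d^2 = 7^2 + 9^2 - 2(7)(9)cos(120°) = 193, so d = sqrt(193).

sqrt(193)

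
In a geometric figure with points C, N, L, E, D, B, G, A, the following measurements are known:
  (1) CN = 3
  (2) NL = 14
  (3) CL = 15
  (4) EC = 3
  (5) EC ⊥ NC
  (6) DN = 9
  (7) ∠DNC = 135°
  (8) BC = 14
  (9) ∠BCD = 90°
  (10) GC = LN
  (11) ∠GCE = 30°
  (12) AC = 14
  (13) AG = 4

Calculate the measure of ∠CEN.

Step 1: By the law of cosines on triangle ECN: EN² = 3² + 3² − 2·3·3·cos(90°) = 18, so EN = 3·√2.
Step 2: By the inverse law of cosines on triangle CEN: cos(∠CEN) = (3² + (3·√2)² − 3²) / (2·3·3·√2) = 18/25.46 = 0.7071, so ∠CEN = 45°.

Therefore, the measure of angle ∠CEN = 45°.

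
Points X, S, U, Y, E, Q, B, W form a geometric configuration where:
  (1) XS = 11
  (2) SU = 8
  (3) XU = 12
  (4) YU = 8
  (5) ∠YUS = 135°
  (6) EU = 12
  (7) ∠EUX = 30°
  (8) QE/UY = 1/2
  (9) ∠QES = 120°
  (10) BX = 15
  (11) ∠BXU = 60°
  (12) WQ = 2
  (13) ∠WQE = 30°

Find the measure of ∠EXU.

Step 1: By the law of cosines on triangle XUE: XE² = 12² + 12² − 2·12·12·cos(30°) = 38.58, so XE ≈ 6.21.
Step 2: By the inverse law of cosines on triangle EXU: cos(∠EXU) = (6.21² + 12² − 12²) / (2·6.21·12) = 38.58/149.08 = 0.2588, so ∠EXU = 75°.

Therefore, the measure of angle ∠EXU = 75°.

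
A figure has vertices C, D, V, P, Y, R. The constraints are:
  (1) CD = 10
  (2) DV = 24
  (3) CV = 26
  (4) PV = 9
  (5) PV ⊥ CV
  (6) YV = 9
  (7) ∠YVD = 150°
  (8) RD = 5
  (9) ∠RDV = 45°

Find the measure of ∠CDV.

Step 1: By the inverse law of cosines on triangle CDV: cos(∠CDV) = (10² + 24² − 26²) / (2·10·24) = 0/480 = 0, so ∠CDV = 90°.

Therefore, the measure of angle ∠CDV = 90°.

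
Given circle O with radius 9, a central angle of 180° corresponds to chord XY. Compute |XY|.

Chord length = 2r sin(θ/2)
= 2 × 9 × sin(180°/2)
= 2 × 9 × sin(90°)
= 18

18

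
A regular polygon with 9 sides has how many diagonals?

Total line segments between 9 vertices = C(9,2) = 36.
Subtract the 9 sides: 36 - 9 = 27 diagonals.

27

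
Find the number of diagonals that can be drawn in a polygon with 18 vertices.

Each of the 18 vertices connects to 15 non-adjacent vertices via diagonals.
Total connections = 18 × 15 = 270, but each diagonal is counted twice.
Number of diagonals = 270 / 2 = 135.

135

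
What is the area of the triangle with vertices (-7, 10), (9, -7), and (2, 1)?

The Shoelace formula computes the area from vertex coordinates by summing cross products.
For vertices (-7,10), (9,-7), (2,1):
Signed sum = -7*-7 - 9*10 + 9*1 - 2*-7 + 2*10 - -7*1
= -41 + 23 + 27 = 9
Area = (1/2)|9| = 9/2.

9/2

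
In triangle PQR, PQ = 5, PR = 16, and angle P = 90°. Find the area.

When two sides and the included angle are known, the area formula is (1/2)ab sin(C).
The height from one side to the opposite vertex is 16 sin(90°) = 16.
Area = (1/2) * 5 * 16 = 40.

40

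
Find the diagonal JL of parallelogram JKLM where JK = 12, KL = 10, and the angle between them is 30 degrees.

Using the law of cosines:
d^2 = 12^2 + 10^2 - 2(12)(10)cos(30 degrees)
d^2 = 144 + 100 - 240*sqrt(3)/2
d^2 = 244 - 120*sqrt(3)
d = 2*sqrt(61 - 30*sqrt(3))

2*sqrt(61 - 30*sqrt(3))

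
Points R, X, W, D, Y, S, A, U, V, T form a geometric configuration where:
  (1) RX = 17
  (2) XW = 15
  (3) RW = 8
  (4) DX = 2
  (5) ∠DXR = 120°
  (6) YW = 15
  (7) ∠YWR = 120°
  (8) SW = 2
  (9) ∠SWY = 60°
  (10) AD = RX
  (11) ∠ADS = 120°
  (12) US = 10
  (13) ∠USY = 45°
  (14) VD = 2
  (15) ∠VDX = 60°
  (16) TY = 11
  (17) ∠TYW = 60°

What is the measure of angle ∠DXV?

Step 1: By the law of cosines on triangle XDV: XV² = 2² + 2² − 2·2·2·cos(60°) = 4, so XV = 2.
Step 2: By the inverse law of cosines on triangle DXV: cos(∠DXV) = (2² + 2² − 2²) / (2·2·2) = 4/8 = 0.5, so ∠DXV = 60°.

Therefore, the measure of angle ∠DXV = 60°.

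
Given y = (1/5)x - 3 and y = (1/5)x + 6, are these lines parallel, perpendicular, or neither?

Slope of line 1: m1 = 1/5
Slope of line 2: m2 = 1/5
Since m1 = m2 = 1/5, the lines are parallel.

Parallel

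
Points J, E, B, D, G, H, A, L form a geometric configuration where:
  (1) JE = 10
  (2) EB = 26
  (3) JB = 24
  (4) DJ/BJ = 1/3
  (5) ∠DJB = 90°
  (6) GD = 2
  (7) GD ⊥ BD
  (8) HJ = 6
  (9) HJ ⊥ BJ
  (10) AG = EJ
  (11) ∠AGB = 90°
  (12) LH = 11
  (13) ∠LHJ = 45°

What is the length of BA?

From the given relations: DJ = 1/3·BJ = 1/3·24 = 8; AG = EJ = 10.
Step 1: By the law of cosines on triangle BJD: BD² = 24² + 8² − 2·24·8·cos(90°) = 640, so BD = 8·√10.
Step 2: By the law of cosines on triangle BDG: BG² = (8·√10)² + 2² − 2·8·√10·2·cos(90°) = 644, so BG = 2·√161.
Step 3: By the law of cosines on triangle BGA: BA² = (2·√161)² + 10² − 2·2·√161·10·cos(90°) = 744, so BA = 2·√186.

Therefore, the length of BA = 2·√186.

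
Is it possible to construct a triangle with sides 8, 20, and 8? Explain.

No.
The triangle inequality is violated: 8 + 8 = 16 ≤ 20.
These lengths cannot form a triangle.

No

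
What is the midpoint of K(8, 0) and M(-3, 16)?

M = ((x₁ + x₂)/2, (y₁ + y₂)/2)
= ((8 + -3)/2, (0 + 16)/2)
= (5/2, 16/2) = (5/2, 8)

(5/2, 8)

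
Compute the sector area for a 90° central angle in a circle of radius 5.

Sector area = π(5²)(1/4) = 25*pi/4

25*pi/4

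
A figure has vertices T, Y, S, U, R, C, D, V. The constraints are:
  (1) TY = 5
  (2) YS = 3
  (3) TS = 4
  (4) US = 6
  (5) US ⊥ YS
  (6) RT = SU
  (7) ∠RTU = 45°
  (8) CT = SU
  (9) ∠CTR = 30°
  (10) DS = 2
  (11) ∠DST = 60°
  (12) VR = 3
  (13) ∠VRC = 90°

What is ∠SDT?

Step 1: By the law of cosines on triangle DST: DT² = 2² + 4² − 2·2·4·cos(60°) = 12, so DT = 2·√3.
Step 2: By the inverse law of cosines on triangle SDT: cos(∠SDT) = (2² + (2·√3)² − 4²) / (2·2·2·√3) = 0/13.86 = 0, so ∠SDT = 90°.

Therefore, the measure of angle ∠SDT = 90°.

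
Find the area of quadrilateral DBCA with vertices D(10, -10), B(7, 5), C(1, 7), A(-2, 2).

The Shoelace formula works by pairing each vertex with the next (cycling back to the first).
For each pair, compute x_i*y_(i+1) - x_(i+1)*y_i:
  (10*5 - 7*-10) = 120
  (7*7 - 1*5) = 44
  (1*2 - -2*7) = 16
  (-2*-10 - 10*2) = 0
Taking half the absolute value of the total: Area = (1/2)(180) = 90.

90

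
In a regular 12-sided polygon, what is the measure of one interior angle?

Each interior angle of a regular n-gon is (n - 2) * 180 / n.
For n = 12: (12 - 2) * 180 / 12 = 1800/12 = 150 degrees.

150 degrees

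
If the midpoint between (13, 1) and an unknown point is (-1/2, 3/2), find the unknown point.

Using the midpoint formula: M = ((x1 + x2)/2, (y1 + y2)/2)
We know M = (-1/2, 3/2) and R = (13, 1)
For x: -1/2 = (13 + x2)/2, so x2 = 2*-1/2 - 13 = -14
For y: 3/2 = (1 + y2)/2, so y2 = 2*3/2 - 1 = 2
P = (-14, 2)

(-14, 2)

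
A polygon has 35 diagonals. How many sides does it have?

Using d = n(n - 3)/2, we solve 35 = n(n - 3)/2.
So n(n - 3) = 70.
Testing n = 10: 10 * 7 = 70 = 70. Correct.
The polygon has 10 sides.

10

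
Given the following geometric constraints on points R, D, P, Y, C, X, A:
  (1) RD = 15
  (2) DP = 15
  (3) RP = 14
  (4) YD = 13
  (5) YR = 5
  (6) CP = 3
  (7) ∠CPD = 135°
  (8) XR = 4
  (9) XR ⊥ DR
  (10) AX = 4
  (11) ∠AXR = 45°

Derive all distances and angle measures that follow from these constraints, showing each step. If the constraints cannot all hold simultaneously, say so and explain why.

The constraints are consistent.

Step 1: From RX = 4, XA = 4, and ∠RXA = 45°, by the law of cosines:
  RA² = RX² + XA² - 2·RX·XA·cos(45°) = 16 + 16 - 22.63 = 9.373
  RA ≈ 3.06

Step 2: From DP = 15, PC = 3, and ∠DPC = 135°, by the law of cosines:
  DC² = DP² + PC² - 2·DP·PC·cos(135°) = 225 + 9 + 63.64 = 297.6
  DC ≈ 17.25

Step 3: From DR = 15, RX = 4, and ∠DRX = 90°, by the law of cosines:
  DX² = DR² + RX² - 2·DR·RX·cos(90°) = 225 + 16 - 0 = 241
  DX ≈ 15.52

Step 4: From RD = 15, RP = 14, DP = 15, by the inverse law of cosines:
  cos(∠DRP) = (RD² + RP² - DP²) / (2·RD·RP)
  ∠DRP = 62.18°

Step 5: From RD = 15, RY = 5, DY = 13, by the inverse law of cosines:
  cos(∠DRY) = (RD² + RY² - DY²) / (2·RD·RY)
  ∠DRY = 57.32°

Step 6: From DP = 15, DR = 15, PR = 14, by the inverse law of cosines:
  cos(∠PDR) = (DP² + DR² - PR²) / (2·DP·DR)
  ∠PDR = 55.64°

Step 7: From DR = 15, DY = 13, RY = 5, by the inverse law of cosines:
  cos(∠RDY) = (DR² + DY² - RY²) / (2·DR·DY)
  ∠RDY = 18.89°

Step 8: From PD = 15, PR = 14, DR = 15, by the inverse law of cosines:
  cos(∠DPR) = (PD² + PR² - DR²) / (2·PD·PR)
  ∠DPR = 62.18°

Step 9: From YD = 13, YR = 5, DR = 15, by the inverse law of cosines:
  cos(∠DYR) = (YD² + YR² - DR²) / (2·YD·YR)
  ∠DYR = 103.8°

Step 10: From RA = 3.06, RX = 4, AX = 4, by the inverse law of cosines:
  cos(∠ARX) = (RA² + RX² - AX²) / (2·RA·RX)
  ∠ARX = 67.5°

Step 11: From DC = 17.25, DP = 15, CP = 3, by the inverse law of cosines:
  cos(∠CDP) = (DC² + DP² - CP²) / (2·DC·DP)
  ∠CDP = 7.06°

Step 12: From DR = 15, DX = 15.52, RX = 4, by the inverse law of cosines:
  cos(∠RDX) = (DR² + DX² - RX²) / (2·DR·DX)
  ∠RDX = 14.93°

Step 13: From CD = 17.25, CP = 3, DP = 15, by the inverse law of cosines:
  cos(∠DCP) = (CD² + CP² - DP²) / (2·CD·CP)
  ∠DCP = 37.94°

Step 14: From XD = 15.52, XR = 4, DR = 15, by the inverse law of cosines:
  cos(∠DXR) = (XD² + XR² - DR²) / (2·XD·XR)
  ∠DXR = 75.07°

Step 15: From AR = 3.06, AX = 4, RX = 4, by the inverse law of cosines:
  cos(∠RAX) = (AR² + AX² - RX²) / (2·AR·AX)
  ∠RAX = 67.5°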